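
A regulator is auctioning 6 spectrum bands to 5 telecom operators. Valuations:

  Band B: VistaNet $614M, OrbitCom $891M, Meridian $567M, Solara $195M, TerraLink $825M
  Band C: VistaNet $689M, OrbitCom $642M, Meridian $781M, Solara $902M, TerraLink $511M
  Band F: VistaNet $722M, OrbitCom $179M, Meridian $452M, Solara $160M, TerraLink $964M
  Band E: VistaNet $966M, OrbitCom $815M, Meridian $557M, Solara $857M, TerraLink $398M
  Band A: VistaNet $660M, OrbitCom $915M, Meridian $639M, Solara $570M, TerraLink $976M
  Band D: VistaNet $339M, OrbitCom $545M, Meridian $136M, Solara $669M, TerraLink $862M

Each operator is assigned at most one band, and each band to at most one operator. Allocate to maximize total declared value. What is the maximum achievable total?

Maximum total: $4362M

This is the linear assignment problem.
Optimal: VistaNet→Band E ($966M), OrbitCom→Band B ($891M), Meridian→Band A ($639M), Solara→Band C ($902M), TerraLink→Band F ($964M) — total 966+891+639+902+964 = $4362M.
Next-best assignment: VistaNet→Band E, OrbitCom→Band A, Meridian→Band B, Solara→Band C, TerraLink→Band F = $4314M.
Swapping OrbitCom↔VistaNet (OrbitCom→Band E $815M, VistaNet→Band B $614M) loses 428.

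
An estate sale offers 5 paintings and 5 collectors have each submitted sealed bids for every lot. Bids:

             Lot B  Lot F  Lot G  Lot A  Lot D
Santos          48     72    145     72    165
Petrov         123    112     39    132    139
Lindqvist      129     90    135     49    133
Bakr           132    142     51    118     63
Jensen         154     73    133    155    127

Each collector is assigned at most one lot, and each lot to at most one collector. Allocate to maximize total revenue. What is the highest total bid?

Max total: $728

This is a one-to-one assignment (maximum-weight bipartite matching).
Optimal: Santos→Lot D ($165), Petrov→Lot A ($132), Lindqvist→Lot G ($135), Bakr→Lot F ($142), Jensen→Lot B ($154) — total 165+132+135+142+154 = $728.
Column-greedy (each lot in turn goes to its best remaining collector) gives $706, worse by 22.
Swapping Lindqvist↔Petrov (Lindqvist→Lot A $49, Petrov→Lot G $39) loses 179.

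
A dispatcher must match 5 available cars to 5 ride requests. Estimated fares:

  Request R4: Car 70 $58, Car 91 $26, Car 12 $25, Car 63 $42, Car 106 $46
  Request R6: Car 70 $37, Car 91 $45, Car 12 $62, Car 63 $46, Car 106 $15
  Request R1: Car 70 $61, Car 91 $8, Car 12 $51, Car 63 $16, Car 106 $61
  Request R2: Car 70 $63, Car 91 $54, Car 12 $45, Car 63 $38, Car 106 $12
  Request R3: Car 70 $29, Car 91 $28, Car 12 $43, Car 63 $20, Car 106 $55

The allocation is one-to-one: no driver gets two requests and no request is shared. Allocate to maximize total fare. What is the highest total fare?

Optimal: Car 70→Request R1 ($61), Car 91→Request R2 ($54), Car 12→Request R6 ($62), Car 63→Request R4 ($42), Car 106→Request R3 ($55) — total 61+54+62+42+55 = $274.
Row-greedy (each driver in turn takes its best remaining request) gives $256, worse by 18.
Checked against all permutations: $274 is optimal.

Maximum total: $274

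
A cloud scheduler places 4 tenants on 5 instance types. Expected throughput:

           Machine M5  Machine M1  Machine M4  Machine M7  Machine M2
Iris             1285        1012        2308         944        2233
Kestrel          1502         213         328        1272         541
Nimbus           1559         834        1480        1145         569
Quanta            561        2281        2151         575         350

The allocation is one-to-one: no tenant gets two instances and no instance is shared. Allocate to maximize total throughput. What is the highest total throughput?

Optimal: Iris→Machine M2 (2233 ops/s), Kestrel→Machine M5 (1502 ops/s), Nimbus→Machine M4 (1480 ops/s), Quanta→Machine M1 (2281 ops/s) — total 2233+1502+1480+2281 = 7496 ops/s.
Max-entry greedy (repeatedly take the single best remaining cell) gives 7420 ops/s, worse by 76.
Next-best assignment: Iris→Machine M4, Kestrel→Machine M7, Nimbus→Machine M5, Quanta→Machine M1 = 7420 ops/s.
No other one-to-one assignment exceeds 7496 ops/s.

Max total: 7496 ops/s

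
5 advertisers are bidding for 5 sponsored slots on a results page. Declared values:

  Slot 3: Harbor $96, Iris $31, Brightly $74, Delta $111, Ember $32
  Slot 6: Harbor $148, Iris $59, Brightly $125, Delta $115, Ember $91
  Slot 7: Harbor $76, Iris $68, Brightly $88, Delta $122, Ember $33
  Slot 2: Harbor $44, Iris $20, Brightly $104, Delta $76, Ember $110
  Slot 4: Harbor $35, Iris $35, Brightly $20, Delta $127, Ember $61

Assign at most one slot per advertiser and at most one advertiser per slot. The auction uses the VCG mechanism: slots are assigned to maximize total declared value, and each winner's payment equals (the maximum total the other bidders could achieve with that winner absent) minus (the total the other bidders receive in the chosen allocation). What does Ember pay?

Ember pays $30.

Efficient allocation: Harbor→Slot 6 ($148), Iris→Slot 7 ($68), Brightly→Slot 3 ($74), Delta→Slot 4 ($127), Ember→Slot 2 ($110); total welfare W = $527.
Ember receives Slot 2 at value $110, so the others get W − 110 = $417.
Without Ember: best allocation of the remaining 4 bidders over all 5 slots is Harbor→Slot 6 ($148), Iris→Slot 7 ($68), Brightly→Slot 2 ($104), Delta→Slot 4 ($127), total $447.
VCG payment = (others' best without Ember) − (others' welfare with Ember) = 447 − 417 = $30.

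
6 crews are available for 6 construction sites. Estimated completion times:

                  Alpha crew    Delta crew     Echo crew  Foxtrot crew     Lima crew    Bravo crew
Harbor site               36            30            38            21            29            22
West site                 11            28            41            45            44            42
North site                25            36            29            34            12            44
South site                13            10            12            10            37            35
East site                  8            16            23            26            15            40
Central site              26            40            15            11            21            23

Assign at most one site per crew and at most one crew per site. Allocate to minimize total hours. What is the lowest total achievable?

Minimum total: 84 hours

This is a one-to-one assignment (minimum-cost bipartite matching).
Optimal: Alpha crew→West site (11 hours), Delta crew→East site (16 hours), Echo crew→South site (12 hours), Foxtrot crew→Central site (11 hours), Lima crew→North site (12 hours), Bravo crew→Harbor site (22 hours) — total 11+16+12+11+12+22 = 84 hours.
Column-greedy (each site in turn goes to its cheapest remaining crew) gives 100 hours, worse by 16.
Swapping Foxtrot crew↔Delta crew (Foxtrot crew→East site 26 hours, Delta crew→Central site 40 hours) adds 39.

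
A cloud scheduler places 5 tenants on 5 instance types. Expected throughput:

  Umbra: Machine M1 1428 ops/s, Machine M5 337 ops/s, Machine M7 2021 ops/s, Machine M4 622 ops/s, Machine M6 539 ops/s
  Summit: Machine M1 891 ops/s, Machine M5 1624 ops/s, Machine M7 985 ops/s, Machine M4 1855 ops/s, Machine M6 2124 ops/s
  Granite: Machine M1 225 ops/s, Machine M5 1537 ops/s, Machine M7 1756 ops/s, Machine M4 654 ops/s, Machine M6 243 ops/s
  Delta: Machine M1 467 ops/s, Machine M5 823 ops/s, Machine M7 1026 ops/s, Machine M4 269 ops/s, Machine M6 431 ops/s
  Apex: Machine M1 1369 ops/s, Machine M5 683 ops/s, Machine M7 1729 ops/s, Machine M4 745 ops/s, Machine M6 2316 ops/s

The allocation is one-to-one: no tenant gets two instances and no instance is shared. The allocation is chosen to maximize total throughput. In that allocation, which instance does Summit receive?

Summit receives Machine M4.

Optimal: Umbra→Machine M7 (2021 ops/s), Summit→Machine M4 (1855 ops/s), Granite→Machine M5 (1537 ops/s), Delta→Machine M1 (467 ops/s), Apex→Machine M6 (2316 ops/s) — total 2021+1855+1537+467+2316 = 8196 ops/s.
Row-greedy (each tenant in turn takes its best remaining instance) gives 6894 ops/s, worse by 1302.
No other one-to-one assignment exceeds 8196 ops/s.
Summit's own top instance is Machine M6 (2124 ops/s), but forcing Summit→Machine M6 and reassigning the rest optimally gives only 7320 ops/s — worse by 876.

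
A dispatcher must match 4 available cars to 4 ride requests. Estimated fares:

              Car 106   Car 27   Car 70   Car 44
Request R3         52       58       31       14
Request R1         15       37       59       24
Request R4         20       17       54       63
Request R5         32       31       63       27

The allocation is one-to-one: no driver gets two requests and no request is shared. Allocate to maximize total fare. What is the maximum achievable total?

Optimal: Car 106→Request R3 ($52), Car 27→Request R1 ($37), Car 70→Request R5 ($63), Car 44→Request R4 ($63) — total 52+37+63+63 = $215.
Column-greedy (each request in turn goes to its best remaining driver) gives $212, worse by 3.
Swapping Car 106↔Car 44 (Car 106→Request R4 $20, Car 44→Request R3 $14) loses 81.

Max total: $215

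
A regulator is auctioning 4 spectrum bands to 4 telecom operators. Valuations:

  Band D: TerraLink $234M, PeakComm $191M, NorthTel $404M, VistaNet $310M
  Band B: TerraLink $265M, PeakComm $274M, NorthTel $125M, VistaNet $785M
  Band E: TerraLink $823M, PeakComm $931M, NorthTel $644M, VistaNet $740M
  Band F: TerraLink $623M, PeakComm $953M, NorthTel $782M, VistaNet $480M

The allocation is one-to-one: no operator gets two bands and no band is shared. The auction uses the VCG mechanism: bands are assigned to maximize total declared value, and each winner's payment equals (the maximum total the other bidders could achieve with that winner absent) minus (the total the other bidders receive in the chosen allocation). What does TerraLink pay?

TerraLink pays $356M.

Efficient allocation: TerraLink→Band E ($823M), PeakComm→Band F ($953M), NorthTel→Band D ($404M), VistaNet→Band B ($785M); total welfare W = $2965M.
TerraLink receives Band E at value $823M, so the others get W − 823 = $2142M.
Without TerraLink: best allocation of the remaining 3 bidders over all 4 bands is PeakComm→Band E ($931M), NorthTel→Band F ($782M), VistaNet→Band B ($785M), total $2498M.
VCG payment = (others' best without TerraLink) − (others' welfare with TerraLink) = 2498 − 2142 = $356M.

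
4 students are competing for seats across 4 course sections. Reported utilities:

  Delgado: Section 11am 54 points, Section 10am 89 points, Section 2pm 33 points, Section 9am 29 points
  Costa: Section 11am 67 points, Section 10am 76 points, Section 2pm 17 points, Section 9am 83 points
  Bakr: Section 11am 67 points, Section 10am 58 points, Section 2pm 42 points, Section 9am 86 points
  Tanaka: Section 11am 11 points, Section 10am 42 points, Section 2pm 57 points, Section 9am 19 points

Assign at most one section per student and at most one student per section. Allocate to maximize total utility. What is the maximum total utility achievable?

Maximum total: 299 points

This is the linear assignment problem.
Optimal: Delgado→Section 10am (89 points), Costa→Section 11am (67 points), Bakr→Section 9am (86 points), Tanaka→Section 2pm (57 points) — total 89+67+86+57 = 299 points.
Row-greedy (each student in turn takes its best remaining section) gives 296 points, worse by 3.
Next-best assignment: Delgado→Section 10am, Costa→Section 9am, Bakr→Section 11am, Tanaka→Section 2pm = 296 points.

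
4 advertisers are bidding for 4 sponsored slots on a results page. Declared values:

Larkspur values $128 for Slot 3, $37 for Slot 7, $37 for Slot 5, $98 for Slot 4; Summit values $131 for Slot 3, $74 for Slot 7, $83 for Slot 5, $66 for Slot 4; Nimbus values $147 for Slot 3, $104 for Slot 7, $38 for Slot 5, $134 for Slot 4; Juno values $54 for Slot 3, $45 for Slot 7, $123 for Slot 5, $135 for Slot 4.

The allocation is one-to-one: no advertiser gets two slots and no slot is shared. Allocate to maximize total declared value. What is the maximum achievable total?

Treat this as an assignment problem: match each advertiser to one slot.
Optimal: Larkspur→Slot 3 ($128), Summit→Slot 7 ($74), Nimbus→Slot 4 ($134), Juno→Slot 5 ($123) — total 128+74+134+123 = $459.
Row-greedy (each advertiser in turn takes its best remaining slot) gives $390, worse by 69.
Next-best assignment: Larkspur→Slot 4, Summit→Slot 3, Nimbus→Slot 7, Juno→Slot 5 = $456.
Swapping Summit↔Juno (Summit→Slot 5 $83, Juno→Slot 7 $45) loses 69.

Max total: $459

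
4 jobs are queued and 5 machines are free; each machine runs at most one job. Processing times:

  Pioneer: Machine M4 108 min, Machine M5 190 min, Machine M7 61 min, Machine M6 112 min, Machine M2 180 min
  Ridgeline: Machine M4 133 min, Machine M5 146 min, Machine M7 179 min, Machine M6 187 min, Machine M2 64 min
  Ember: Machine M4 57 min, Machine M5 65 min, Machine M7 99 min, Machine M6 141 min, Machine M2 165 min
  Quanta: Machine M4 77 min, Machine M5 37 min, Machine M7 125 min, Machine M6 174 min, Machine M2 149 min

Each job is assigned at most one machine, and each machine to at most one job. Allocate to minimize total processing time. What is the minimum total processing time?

Optimal: Pioneer→Machine M7 (61 min), Ridgeline→Machine M2 (64 min), Ember→Machine M4 (57 min), Quanta→Machine M5 (37 min) — total 61+64+57+37 = 219 min.
Column-greedy (each machine in turn goes to its cheapest remaining job) gives 342 min, worse by 123.
Swapping Ember↔Quanta (Ember→Machine M5 65 min, Quanta→Machine M4 77 min) adds 48.
Checked against all permutations: 219 min is optimal.

Minimum total: 219 min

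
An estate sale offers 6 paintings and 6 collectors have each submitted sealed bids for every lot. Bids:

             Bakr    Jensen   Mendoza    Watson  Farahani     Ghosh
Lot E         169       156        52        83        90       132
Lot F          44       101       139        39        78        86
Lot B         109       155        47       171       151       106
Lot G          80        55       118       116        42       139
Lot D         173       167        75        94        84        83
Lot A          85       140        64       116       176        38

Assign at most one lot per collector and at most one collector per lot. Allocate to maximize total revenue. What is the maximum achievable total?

Max total: $961

Optimal: Bakr→Lot E ($169), Jensen→Lot D ($167), Mendoza→Lot F ($139), Watson→Lot B ($171), Farahani→Lot A ($176), Ghosh→Lot G ($139) — total 169+167+139+171+176+139 = $961.
Row-greedy (each collector in turn takes its best remaining lot) gives $954, worse by 7.
Next-best assignment: Bakr→Lot D, Jensen→Lot E, Mendoza→Lot F, Watson→Lot B, Farahani→Lot A, Ghosh→Lot G = $954.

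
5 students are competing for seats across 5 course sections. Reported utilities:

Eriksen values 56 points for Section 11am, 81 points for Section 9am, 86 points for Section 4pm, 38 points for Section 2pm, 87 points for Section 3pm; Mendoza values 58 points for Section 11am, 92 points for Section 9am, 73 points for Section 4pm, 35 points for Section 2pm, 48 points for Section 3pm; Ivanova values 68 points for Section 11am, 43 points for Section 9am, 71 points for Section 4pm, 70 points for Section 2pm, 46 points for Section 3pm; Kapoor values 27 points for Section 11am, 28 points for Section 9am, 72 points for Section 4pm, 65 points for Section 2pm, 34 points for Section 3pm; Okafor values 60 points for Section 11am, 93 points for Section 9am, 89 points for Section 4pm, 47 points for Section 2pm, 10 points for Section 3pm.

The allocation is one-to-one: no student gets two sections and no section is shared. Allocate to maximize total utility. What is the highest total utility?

Max total: 401 points

This is the linear assignment problem.
Optimal: Eriksen→Section 3pm (87 points), Mendoza→Section 9am (92 points), Ivanova→Section 11am (68 points), Kapoor→Section 2pm (65 points), Okafor→Section 4pm (89 points) — total 87+92+68+65+89 = 401 points.
Max-entry greedy (repeatedly take the single best remaining cell) gives 350 points, worse by 51.
Next-best assignment: Eriksen→Section 3pm, Mendoza→Section 4pm, Ivanova→Section 11am, Kapoor→Section 2pm, Okafor→Section 9am = 386 points.
Swapping Kapoor↔Eriksen (Kapoor→Section 3pm 34 points, Eriksen→Section 2pm 38 points) loses 80.
Checked against all permutations: 401 points is optimal.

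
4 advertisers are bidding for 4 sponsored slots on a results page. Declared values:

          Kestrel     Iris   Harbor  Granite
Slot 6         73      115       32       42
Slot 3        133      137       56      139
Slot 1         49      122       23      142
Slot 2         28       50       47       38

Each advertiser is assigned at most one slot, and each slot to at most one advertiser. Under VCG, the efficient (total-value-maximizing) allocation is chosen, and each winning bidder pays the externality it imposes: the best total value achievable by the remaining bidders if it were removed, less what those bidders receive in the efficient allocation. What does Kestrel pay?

Efficient allocation: Kestrel→Slot 3 ($133), Iris→Slot 6 ($115), Harbor→Slot 2 ($47), Granite→Slot 1 ($142); total welfare W = $437.
Kestrel receives Slot 3 at value $133, so the others get W − 133 = $304.
Without Kestrel: best allocation of the remaining 3 bidders over all 4 slots is Iris→Slot 3 ($137), Harbor→Slot 2 ($47), Granite→Slot 1 ($142), total $326.
VCG payment = (others' best without Kestrel) − (others' welfare with Kestrel) = 326 − 304 = $22.

Kestrel pays $22.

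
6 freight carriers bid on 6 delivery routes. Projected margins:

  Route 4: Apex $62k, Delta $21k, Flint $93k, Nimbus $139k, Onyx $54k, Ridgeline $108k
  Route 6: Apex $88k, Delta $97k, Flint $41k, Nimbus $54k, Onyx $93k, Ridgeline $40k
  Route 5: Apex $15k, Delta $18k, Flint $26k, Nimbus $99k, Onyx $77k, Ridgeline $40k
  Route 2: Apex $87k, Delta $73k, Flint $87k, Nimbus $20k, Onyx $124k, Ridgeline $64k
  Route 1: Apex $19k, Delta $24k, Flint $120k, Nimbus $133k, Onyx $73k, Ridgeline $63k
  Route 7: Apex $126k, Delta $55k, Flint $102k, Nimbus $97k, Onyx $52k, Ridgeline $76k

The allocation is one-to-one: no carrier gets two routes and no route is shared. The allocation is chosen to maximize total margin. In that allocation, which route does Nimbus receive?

Treat this as an assignment problem: match each carrier to one route.
Optimal: Apex→Route 7 ($126k), Delta→Route 6 ($97k), Flint→Route 1 ($120k), Nimbus→Route 5 ($99k), Onyx→Route 2 ($124k), Ridgeline→Route 4 ($108k) — total 126+97+120+99+124+108 = $674k.
Max-entry greedy (repeatedly take the single best remaining cell) gives $646k, worse by 28.
Every other assignment is strictly worse.
Nimbus's own top route is Route 4 ($139k), but forcing Nimbus→Route 4 and reassigning the rest optimally gives only $646k — worse by 28.

Nimbus receives Route 5.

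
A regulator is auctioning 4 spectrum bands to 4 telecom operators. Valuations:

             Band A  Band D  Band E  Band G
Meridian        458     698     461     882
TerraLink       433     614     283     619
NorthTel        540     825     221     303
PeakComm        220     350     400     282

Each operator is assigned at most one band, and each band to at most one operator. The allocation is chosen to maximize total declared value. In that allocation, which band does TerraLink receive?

TerraLink receives Band A.

Optimal: Meridian→Band G ($882M), TerraLink→Band A ($433M), NorthTel→Band D ($825M), PeakComm→Band E ($400M) — total 882+433+825+400 = $2540M.
Column-greedy (each band in turn goes to its best remaining operator) gives $2257M, worse by 283.
Next-best assignment: Meridian→Band G, TerraLink→Band D, NorthTel→Band A, PeakComm→Band E = $2436M.
TerraLink's own top band is Band G ($619M), but forcing TerraLink→Band G and reassigning the rest optimally gives only $2302M — worse by 238.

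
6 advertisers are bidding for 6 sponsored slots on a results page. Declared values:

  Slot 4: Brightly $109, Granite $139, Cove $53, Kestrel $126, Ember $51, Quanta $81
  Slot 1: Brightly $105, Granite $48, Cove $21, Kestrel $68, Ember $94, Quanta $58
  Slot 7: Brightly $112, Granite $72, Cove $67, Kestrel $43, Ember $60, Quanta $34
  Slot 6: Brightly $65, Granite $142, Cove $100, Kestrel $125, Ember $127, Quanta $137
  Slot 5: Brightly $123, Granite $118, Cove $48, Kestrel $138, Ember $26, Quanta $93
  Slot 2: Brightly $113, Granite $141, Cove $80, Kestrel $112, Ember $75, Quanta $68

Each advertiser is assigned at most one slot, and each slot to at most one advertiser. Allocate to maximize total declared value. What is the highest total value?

Optimal: Brightly→Slot 7 ($112), Granite→Slot 4 ($139), Cove→Slot 2 ($80), Kestrel→Slot 5 ($138), Ember→Slot 1 ($94), Quanta→Slot 6 ($137) — total 112+139+80+138+94+137 = $700.
Row-greedy (each advertiser in turn takes its best remaining slot) gives $599, worse by 101.
No other one-to-one assignment exceeds $700.

Maximum total: $700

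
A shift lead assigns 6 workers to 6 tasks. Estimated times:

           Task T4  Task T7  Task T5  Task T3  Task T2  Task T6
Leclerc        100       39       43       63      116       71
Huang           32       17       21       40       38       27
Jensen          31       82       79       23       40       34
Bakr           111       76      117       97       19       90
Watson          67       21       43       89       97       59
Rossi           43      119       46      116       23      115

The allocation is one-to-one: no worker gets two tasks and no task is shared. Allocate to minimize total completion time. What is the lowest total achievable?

This is a one-to-one assignment (minimum-cost bipartite matching).
Optimal: Leclerc→Task T5 (43 min), Huang→Task T6 (27 min), Jensen→Task T3 (23 min), Bakr→Task T2 (19 min), Watson→Task T7 (21 min), Rossi→Task T4 (43 min) — total 43+27+23+19+21+43 = 176 min.
Column-greedy (each task in turn goes to its cheapest remaining worker) gives 314 min, worse by 138.
Next-best assignment: Leclerc→Task T7, Huang→Task T6, Jensen→Task T3, Bakr→Task T2, Watson→Task T5, Rossi→Task T4 = 194 min.
Checked against all permutations: 176 min is optimal.

Min total: 176 min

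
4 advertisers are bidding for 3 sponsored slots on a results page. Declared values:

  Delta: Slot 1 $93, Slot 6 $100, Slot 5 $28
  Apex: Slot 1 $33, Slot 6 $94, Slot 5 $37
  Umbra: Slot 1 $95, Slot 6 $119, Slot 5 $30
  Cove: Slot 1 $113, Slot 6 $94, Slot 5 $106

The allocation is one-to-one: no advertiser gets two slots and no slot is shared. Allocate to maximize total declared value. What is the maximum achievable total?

Optimal: Delta→Slot 1 ($93), Umbra→Slot 6 ($119), Cove→Slot 5 ($106) — total 93+119+106 = $318.
Row-greedy (each advertiser in turn takes its best remaining slot) gives $232, worse by 86.

Max total: $318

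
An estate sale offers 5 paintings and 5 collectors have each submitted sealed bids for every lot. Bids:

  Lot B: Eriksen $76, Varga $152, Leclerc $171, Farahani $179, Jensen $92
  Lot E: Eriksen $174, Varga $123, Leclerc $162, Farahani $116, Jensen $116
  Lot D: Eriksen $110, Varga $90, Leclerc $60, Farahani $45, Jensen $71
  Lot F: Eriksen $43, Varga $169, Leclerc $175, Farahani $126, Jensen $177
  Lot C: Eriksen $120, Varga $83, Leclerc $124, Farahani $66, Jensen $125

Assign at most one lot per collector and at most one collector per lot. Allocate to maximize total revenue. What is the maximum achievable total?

Optimal: Eriksen→Lot D ($110), Varga→Lot F ($169), Leclerc→Lot E ($162), Farahani→Lot B ($179), Jensen→Lot C ($125) — total 110+169+162+179+125 = $745.
Column-greedy (each lot in turn goes to its best remaining collector) gives $744, worse by 1.
Next-best assignment: Eriksen→Lot E, Varga→Lot D, Leclerc→Lot C, Farahani→Lot B, Jensen→Lot F = $744.

Max total: $745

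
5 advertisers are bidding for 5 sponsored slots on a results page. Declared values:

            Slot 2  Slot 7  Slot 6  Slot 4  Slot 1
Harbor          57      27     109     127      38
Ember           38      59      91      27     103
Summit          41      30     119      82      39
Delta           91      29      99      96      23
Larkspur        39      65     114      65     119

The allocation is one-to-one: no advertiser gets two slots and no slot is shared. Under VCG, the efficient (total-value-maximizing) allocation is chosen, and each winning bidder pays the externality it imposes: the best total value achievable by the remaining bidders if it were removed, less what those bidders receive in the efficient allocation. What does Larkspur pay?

Efficient allocation: Harbor→Slot 4 ($127), Ember→Slot 7 ($59), Summit→Slot 6 ($119), Delta→Slot 2 ($91), Larkspur→Slot 1 ($119); total welfare W = $515.
Larkspur receives Slot 1 at value $119, so the others get W − 119 = $396.
Without Larkspur: best allocation of the remaining 4 bidders over all 5 slots is Harbor→Slot 4 ($127), Ember→Slot 1 ($103), Summit→Slot 6 ($119), Delta→Slot 2 ($91), total $440.
VCG payment = (others' best without Larkspur) − (others' welfare with Larkspur) = 440 − 396 = $44.

Larkspur pays $44.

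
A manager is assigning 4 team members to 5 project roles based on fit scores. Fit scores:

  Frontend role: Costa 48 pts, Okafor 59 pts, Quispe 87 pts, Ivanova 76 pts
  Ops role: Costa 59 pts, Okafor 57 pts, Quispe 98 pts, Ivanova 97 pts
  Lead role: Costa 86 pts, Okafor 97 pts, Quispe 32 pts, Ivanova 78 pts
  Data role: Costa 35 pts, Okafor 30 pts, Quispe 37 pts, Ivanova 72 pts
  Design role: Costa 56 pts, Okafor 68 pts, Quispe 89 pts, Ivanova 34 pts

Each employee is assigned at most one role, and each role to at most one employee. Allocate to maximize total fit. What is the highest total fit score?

Optimal: Costa→Lead role (86 pts), Okafor→Design role (68 pts), Quispe→Frontend role (87 pts), Ivanova→Ops role (97 pts) — total 86+68+87+97 = 338 pts.
Column-greedy (each role in turn goes to its best remaining employee) gives 316 pts, worse by 22.
Checked against all permutations: 338 pts is optimal.

Max total: 338 pts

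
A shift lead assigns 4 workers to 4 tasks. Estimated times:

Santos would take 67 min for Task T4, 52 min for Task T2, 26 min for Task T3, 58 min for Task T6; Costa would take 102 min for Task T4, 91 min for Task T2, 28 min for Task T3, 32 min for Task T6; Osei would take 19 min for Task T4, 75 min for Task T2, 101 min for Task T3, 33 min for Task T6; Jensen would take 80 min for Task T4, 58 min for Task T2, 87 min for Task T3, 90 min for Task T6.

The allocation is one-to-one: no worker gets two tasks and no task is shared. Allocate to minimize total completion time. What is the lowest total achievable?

Optimal: Santos→Task T3 (26 min), Costa→Task T6 (32 min), Osei→Task T4 (19 min), Jensen→Task T2 (58 min) — total 26+32+19+58 = 135 min.
Column-greedy (each task in turn goes to its cheapest remaining worker) gives 189 min, worse by 54.
Next-best assignment: Santos→Task T6, Costa→Task T3, Osei→Task T4, Jensen→Task T2 = 163 min.

Min total: 135 min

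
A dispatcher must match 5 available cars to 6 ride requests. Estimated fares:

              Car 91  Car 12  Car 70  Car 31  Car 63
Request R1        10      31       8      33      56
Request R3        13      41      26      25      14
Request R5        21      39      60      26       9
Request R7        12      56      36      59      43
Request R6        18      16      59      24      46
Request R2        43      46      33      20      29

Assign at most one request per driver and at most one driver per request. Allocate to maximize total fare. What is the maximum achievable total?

Optimal: Car 91→Request R2 ($43), Car 12→Request R3 ($41), Car 70→Request R5 ($60), Car 31→Request R7 ($59), Car 63→Request R1 ($56) — total 43+41+60+59+56 = $259.
Column-greedy (each request in turn goes to its best remaining driver) gives $234, worse by 25.

Max total: $259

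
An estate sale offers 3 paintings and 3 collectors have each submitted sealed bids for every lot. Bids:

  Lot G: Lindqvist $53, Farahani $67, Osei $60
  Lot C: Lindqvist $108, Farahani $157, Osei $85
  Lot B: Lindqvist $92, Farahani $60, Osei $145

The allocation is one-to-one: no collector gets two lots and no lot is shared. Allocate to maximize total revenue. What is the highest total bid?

Optimal: Lindqvist→Lot G ($53), Farahani→Lot C ($157), Osei→Lot B ($145) — total 53+157+145 = $355.
Row-greedy (each collector in turn takes its best remaining lot) gives $320, worse by 35.
Next-best assignment: Lindqvist→Lot C, Farahani→Lot G, Osei→Lot B = $320.

Max total: $355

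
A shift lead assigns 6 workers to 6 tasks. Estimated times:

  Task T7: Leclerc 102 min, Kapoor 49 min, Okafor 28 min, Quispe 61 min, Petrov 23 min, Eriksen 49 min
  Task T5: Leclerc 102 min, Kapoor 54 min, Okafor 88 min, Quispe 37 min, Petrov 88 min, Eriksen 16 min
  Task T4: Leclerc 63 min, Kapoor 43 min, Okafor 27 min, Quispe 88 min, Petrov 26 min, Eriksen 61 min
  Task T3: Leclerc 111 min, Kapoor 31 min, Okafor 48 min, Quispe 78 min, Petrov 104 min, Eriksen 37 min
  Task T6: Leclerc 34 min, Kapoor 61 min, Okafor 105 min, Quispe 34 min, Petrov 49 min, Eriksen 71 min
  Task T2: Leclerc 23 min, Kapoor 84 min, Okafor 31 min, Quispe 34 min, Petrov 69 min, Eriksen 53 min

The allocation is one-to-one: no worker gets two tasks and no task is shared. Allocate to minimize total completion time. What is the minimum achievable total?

Optimal: Leclerc→Task T2 (23 min), Kapoor→Task T3 (31 min), Okafor→Task T4 (27 min), Quispe→Task T6 (34 min), Petrov→Task T7 (23 min), Eriksen→Task T5 (16 min) — total 23+31+27+34+23+16 = 154 min.
Column-greedy (each task in turn goes to its cheapest remaining worker) gives 165 min, worse by 11.
Swapping Kapoor↔Eriksen (Kapoor→Task T5 54 min, Eriksen→Task T3 37 min) adds 44.
Checked against all permutations: 154 min is optimal.

Min total: 154 min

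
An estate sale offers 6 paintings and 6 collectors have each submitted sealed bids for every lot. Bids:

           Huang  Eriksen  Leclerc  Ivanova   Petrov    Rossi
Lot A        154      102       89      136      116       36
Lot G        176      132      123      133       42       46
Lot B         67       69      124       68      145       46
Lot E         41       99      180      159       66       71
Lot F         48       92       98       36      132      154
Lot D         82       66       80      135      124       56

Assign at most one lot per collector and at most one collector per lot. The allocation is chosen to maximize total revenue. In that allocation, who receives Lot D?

Ivanova receives Lot D.

This is a one-to-one assignment (maximum-weight bipartite matching).
Optimal: Huang→Lot A ($154), Eriksen→Lot G ($132), Leclerc→Lot E ($180), Ivanova→Lot D ($135), Petrov→Lot B ($145), Rossi→Lot F ($154) — total 154+132+180+135+145+154 = $900.
Next-best assignment: Huang→Lot G, Eriksen→Lot A, Leclerc→Lot E, Ivanova→Lot D, Petrov→Lot B, Rossi→Lot F = $892.
Swapping Ivanova↔Eriksen (Ivanova→Lot G $133, Eriksen→Lot D $66) loses 68.
Ivanova's own top lot is Lot E ($159), but forcing Ivanova→Lot E and reassigning the rest optimally gives only $847 — worse by 53.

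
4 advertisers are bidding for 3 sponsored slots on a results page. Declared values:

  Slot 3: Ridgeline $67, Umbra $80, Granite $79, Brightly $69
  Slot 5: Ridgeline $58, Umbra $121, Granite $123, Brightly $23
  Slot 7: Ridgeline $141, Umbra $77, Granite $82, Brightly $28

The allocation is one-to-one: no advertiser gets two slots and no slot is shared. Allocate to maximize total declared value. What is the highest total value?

Max total: $344

This is the linear assignment problem.
Optimal: Umbra→Slot 3 ($80), Granite→Slot 5 ($123), Ridgeline→Slot 7 ($141) — total 80+123+141 = $344.
Row-greedy (each advertiser in turn takes its best remaining slot) gives $341, worse by 3.
Checked against all permutations: $344 is optimal.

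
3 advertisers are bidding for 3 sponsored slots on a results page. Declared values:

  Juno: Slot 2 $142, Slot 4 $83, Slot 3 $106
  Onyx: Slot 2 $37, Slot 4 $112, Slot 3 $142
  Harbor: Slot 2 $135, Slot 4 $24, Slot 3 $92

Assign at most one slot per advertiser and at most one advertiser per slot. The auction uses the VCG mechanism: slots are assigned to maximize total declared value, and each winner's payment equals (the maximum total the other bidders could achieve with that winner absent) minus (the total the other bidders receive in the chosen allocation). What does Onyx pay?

Efficient allocation: Juno→Slot 4 ($83), Onyx→Slot 3 ($142), Harbor→Slot 2 ($135); total welfare W = $360.
Onyx receives Slot 3 at value $142, so the others get W − 142 = $218.
Without Onyx: best allocation of the remaining 2 bidders over all 3 slots is Juno→Slot 3 ($106), Harbor→Slot 2 ($135), total $241.
VCG payment = (others' best without Onyx) − (others' welfare with Onyx) = 241 − 218 = $23.

Onyx pays $23.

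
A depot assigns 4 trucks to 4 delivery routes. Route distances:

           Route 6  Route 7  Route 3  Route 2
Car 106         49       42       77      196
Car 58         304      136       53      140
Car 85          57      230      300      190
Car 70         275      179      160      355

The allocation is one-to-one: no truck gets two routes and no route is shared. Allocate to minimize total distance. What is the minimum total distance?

Optimal: Car 106→Route 7 (42 km), Car 58→Route 2 (140 km), Car 85→Route 6 (57 km), Car 70→Route 3 (160 km) — total 42+140+57+160 = 399 km.
Min-entry greedy (repeatedly take the single cheapest remaining cell) gives 507 km, worse by 108.

Minimum total: 399 km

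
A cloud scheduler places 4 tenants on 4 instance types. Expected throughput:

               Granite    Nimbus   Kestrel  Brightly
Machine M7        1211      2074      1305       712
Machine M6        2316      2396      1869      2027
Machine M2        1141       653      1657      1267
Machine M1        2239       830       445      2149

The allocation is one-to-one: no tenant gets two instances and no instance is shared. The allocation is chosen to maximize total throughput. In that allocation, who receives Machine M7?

Nimbus receives Machine M7.

Treat this as an assignment problem: match each tenant to one instance.
Optimal: Granite→Machine M6 (2316 ops/s), Nimbus→Machine M7 (2074 ops/s), Kestrel→Machine M2 (1657 ops/s), Brightly→Machine M1 (2149 ops/s) — total 2316+2074+1657+2149 = 8196 ops/s.
Max-entry greedy (repeatedly take the single best remaining cell) gives 7004 ops/s, worse by 1192.
Next-best assignment: Granite→Machine M1, Nimbus→Machine M7, Kestrel→Machine M2, Brightly→Machine M6 = 7997 ops/s.
Nimbus's own top instance is Machine M6 (2396 ops/s), but forcing Nimbus→Machine M6 and reassigning the rest optimally gives only 7413 ops/s — worse by 783.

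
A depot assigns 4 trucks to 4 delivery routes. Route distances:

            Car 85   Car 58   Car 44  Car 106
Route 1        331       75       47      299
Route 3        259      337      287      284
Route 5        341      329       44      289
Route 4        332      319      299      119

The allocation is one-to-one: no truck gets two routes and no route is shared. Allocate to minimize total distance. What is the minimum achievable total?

Optimal: Car 85→Route 3 (259 km), Car 58→Route 1 (75 km), Car 44→Route 5 (44 km), Car 106→Route 4 (119 km) — total 259+75+44+119 = 497 km.
Column-greedy (each route in turn goes to its cheapest remaining truck) gives 914 km, worse by 417.
Next-best assignment: Car 85→Route 4, Car 58→Route 1, Car 44→Route 5, Car 106→Route 3 = 735 km.
Checked against all permutations: 497 km is optimal.

Minimum total: 497 km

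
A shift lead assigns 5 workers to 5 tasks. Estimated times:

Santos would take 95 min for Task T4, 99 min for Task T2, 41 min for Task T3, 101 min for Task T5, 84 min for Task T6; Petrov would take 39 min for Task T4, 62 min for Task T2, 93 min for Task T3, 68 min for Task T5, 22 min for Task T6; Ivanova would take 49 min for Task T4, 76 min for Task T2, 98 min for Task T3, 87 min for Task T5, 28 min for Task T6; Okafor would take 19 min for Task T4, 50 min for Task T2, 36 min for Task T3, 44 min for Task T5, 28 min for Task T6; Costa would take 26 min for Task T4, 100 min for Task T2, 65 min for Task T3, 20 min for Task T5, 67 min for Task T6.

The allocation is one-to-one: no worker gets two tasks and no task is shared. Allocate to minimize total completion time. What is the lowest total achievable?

Min total: 170 min

Optimal: Santos→Task T3 (41 min), Petrov→Task T2 (62 min), Ivanova→Task T6 (28 min), Okafor→Task T4 (19 min), Costa→Task T5 (20 min) — total 41+62+28+19+20 = 170 min.
Row-greedy (each worker in turn takes its cheapest remaining task) gives 256 min, worse by 86.
Swapping Ivanova↔Petrov (Ivanova→Task T2 76 min, Petrov→Task T6 22 min) adds 8.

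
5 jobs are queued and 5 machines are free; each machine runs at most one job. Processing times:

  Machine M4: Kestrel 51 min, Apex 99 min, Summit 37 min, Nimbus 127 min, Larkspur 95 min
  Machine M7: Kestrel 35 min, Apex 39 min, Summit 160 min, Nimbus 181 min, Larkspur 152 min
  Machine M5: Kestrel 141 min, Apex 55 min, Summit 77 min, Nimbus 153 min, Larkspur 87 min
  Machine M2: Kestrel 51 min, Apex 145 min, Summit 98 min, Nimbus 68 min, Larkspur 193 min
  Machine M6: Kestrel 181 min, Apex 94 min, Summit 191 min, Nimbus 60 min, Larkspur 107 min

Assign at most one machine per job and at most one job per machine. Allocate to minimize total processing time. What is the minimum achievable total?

Min total: 274 min

This is the linear assignment problem.
Optimal: Kestrel→Machine M2 (51 min), Apex→Machine M7 (39 min), Summit→Machine M4 (37 min), Nimbus→Machine M6 (60 min), Larkspur→Machine M5 (87 min) — total 51+39+37+60+87 = 274 min.
Checked against all permutations: 274 min is optimal.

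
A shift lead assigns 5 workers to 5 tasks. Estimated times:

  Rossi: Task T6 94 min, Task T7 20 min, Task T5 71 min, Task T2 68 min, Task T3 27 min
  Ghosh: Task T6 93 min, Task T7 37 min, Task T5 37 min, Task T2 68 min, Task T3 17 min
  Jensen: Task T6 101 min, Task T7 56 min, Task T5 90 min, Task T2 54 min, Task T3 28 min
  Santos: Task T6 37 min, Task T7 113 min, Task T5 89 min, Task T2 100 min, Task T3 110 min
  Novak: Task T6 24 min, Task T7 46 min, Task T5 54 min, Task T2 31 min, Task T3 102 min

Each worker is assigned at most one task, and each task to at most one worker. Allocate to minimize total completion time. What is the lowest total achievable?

Min total: 153 min

Treat this as an assignment problem: match each worker to one task.
Optimal: Rossi→Task T7 (20 min), Ghosh→Task T5 (37 min), Jensen→Task T3 (28 min), Santos→Task T6 (37 min), Novak→Task T2 (31 min) — total 20+37+28+37+31 = 153 min.
Row-greedy (each worker in turn takes its cheapest remaining task) gives 182 min, worse by 29.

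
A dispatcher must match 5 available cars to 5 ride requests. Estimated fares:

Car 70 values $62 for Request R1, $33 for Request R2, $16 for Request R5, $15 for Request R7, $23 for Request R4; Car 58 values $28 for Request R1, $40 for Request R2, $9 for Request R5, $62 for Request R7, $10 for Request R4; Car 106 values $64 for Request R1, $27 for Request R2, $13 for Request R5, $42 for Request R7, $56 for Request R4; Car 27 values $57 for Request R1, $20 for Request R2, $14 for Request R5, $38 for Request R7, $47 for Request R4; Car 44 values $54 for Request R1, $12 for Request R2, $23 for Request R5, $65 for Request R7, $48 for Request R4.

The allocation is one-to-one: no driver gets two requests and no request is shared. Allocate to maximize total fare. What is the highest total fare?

Optimal: Car 70→Request R1 ($62), Car 58→Request R2 ($40), Car 106→Request R4 ($56), Car 27→Request R5 ($14), Car 44→Request R7 ($65) — total 62+40+56+14+65 = $237.
Max-entry greedy (repeatedly take the single best remaining cell) gives $232, worse by 5.
No other one-to-one assignment exceeds $237.

Max total: $237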